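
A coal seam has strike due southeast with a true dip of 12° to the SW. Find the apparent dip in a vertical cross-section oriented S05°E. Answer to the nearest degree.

The section lies 40° from the strike.
tan α = tan 12° × sin 40° = 0.2126 × 0.6428 = 0.1366
α = arctan(0.1366) = 7.78°

8°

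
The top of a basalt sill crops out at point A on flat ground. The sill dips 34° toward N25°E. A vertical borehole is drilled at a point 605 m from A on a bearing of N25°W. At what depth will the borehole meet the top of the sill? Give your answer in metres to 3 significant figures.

The hole lies 50° from the dip direction, so the down-dip offset is 605 × cos 50° = 388.89 m.
Depth = down-dip offset × tan(dip) = 388.89 × tan 34° = 388.89 × 0.6745
Depth = 262.31 m

262 m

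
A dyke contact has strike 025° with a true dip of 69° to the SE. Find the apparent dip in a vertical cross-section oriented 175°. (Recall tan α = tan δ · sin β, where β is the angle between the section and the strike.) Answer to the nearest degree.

52°

The strike is 025° and the section trends 175°; the acute angle between them is β = 30°.
tan α = tan 69° × sin 30° = 2.6051 × 0.5000 = 1.3025
apparent dip = arctan 1.3025 = 52.49°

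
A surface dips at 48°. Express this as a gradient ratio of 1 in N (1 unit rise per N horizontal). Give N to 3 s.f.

1 in 0.900

1 : N means tan θ = 1/N, so N = 1/tan 48° = 1/1.1106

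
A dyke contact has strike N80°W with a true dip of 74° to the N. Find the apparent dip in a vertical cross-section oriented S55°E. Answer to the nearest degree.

Angle between strike (N80°W) and section (S55°E): β = 25°.
tan(apparent dip) = tan 74° · sin 25° = 1.4738
α = arctan(1.4738) = 55.84°

56°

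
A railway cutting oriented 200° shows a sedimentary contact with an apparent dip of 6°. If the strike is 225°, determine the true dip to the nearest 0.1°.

14.0°

The section is 25° from the strike.
tan(true dip) = tan 6° / sin 25° = 0.2487
true dip = arctan 0.2487 = 13.97°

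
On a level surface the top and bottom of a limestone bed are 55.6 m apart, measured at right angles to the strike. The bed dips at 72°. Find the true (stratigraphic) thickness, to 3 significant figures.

True thickness t = w · sin(dip) = 55.6 × sin 72°
t = 55.6 × 0.9511 = 52.879 m

52.9 m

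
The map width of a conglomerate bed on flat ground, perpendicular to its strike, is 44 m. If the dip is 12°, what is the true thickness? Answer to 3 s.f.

9.15 m

True thickness t = w · sin(dip) = 44 × sin 12°
t = 44 × 0.2079 = 9.148 m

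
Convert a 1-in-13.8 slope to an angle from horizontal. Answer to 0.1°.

tan θ = 1/13.8 = 0.0725
θ = arctan(0.0725) = 4.14°

4.1°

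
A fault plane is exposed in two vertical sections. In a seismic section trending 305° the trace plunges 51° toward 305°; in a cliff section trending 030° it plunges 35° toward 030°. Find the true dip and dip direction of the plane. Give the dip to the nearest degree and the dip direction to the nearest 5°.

The two traces are lines in the plane: v₁ = (sin 305°·cos 51°, cos 305°·cos 51°, −sin 51°), v₂ = (sin 30°·cos 35°, cos 30°·cos 35°, −sin 35°).
n = v₁ × v₂ = (-0.344, 0.614, 0.514) (taken with n_z > 0).
Dip δ = arctan(|n_h|/n_z) = arctan(0.704/0.514) = 53.9°.
Dip direction = atan2(-0.344, 0.614) = 331° (azimuth of n's horizontal projection).

true dip 54°, dip direction 330°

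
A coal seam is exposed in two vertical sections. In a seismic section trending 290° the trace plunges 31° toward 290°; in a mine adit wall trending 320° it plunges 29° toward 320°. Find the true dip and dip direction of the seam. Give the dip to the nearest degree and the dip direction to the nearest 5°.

Represent each trace as a vector plunging at its apparent dip toward its trend (east-north-up frame): v₁ = (-0.805, 0.293, -0.515), v₂ = (-0.562, 0.670, -0.485).
Cross product v₁ × v₂ gives the pole to the plane: n ∝ (-0.203, 0.101, 0.375).
True dip = arccos(n_z / |n|) = arccos(0.8557) = 31.2°.
Dip direction = atan2(-0.203, 0.101) = 296° (azimuth of n's horizontal projection).

true dip 31°, dip direction 295°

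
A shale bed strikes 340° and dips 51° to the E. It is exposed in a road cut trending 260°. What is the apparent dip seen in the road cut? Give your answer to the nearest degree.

The strike is 340° and the section trends 260°; the acute angle between them is β = 80°.
tan α = tan 51° × sin 80° = 1.2349 × 0.9848 = 1.2161
α = arctan(1.2161) = 50.57°

51°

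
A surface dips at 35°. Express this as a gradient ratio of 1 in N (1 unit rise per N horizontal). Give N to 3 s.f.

1 in 1.43

1 : N means tan θ = 1/N, so N = 1/tan 35° = 1/0.7002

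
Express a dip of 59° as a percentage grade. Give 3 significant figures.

166%

grade % = 100 × tan 59° = 100 × 1.6643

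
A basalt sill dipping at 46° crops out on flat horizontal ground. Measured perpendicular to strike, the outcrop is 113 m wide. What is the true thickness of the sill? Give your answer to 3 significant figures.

True thickness t = w · sin(dip) = 113 × sin 46°
t = 113 × 0.7193 = 81.285 m

81.3 m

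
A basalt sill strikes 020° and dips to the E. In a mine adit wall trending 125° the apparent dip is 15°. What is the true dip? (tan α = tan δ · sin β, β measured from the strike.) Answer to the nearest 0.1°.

β = acute angle between strike 020° and section 125° = 75°.
tan δ = tan α / sin β = tan 15° / sin 75° = 0.2679 / 0.9659 = 0.2774
true dip = arctan 0.2774 = 15.50°

15.5°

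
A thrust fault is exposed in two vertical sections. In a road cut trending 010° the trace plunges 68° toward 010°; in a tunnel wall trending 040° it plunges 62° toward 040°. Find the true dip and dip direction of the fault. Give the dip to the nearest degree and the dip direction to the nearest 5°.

true dip 68°, dip direction 000°

Each apparent-dip line lies in the plane. As unit vectors (x east, y north, z up), v₁ plunges 68°→010° and v₂ plunges 62°→040°.
Cross product v₁ × v₂ gives the pole to the plane: n ∝ (-0.008, 0.222, 0.088).
True dip = arccos(n_z / |n|) = arccos(0.3676) = 68.4°.
Dip direction = atan2(-0.008, 0.222) = 358° (azimuth of n's horizontal projection).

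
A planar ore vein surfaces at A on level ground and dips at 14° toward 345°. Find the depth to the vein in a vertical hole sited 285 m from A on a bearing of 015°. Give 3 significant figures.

61.5 m

The hole lies 30° from the dip direction, so the down-dip offset is 285 × cos 30° = 246.82 m.
Depth = down-dip offset × tan(dip) = 246.82 × tan 14° = 246.82 × 0.2493
Depth = 61.54 m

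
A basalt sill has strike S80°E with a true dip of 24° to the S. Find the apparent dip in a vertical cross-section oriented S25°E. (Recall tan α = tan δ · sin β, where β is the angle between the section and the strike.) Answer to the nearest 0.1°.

20.0°

The section lies 55° from the strike.
tan(apparent dip) = tan 24° · sin 55° = 0.3647
α = arctan(0.3647) = 20.04°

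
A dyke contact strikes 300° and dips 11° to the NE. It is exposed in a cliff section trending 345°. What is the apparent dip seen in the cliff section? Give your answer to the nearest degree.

The section lies 45° from the strike.
tan α = tan 11° × sin 45° = 0.1944 × 0.7071 = 0.1374
apparent dip = arctan 0.1374 = 7.83°

8°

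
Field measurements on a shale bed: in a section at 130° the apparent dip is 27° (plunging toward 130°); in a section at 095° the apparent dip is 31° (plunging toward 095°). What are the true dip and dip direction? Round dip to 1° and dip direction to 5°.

true dip 31°, dip direction 100°

The two traces are lines in the plane: v₁ = (sin 130°·cos 27°, cos 130°·cos 27°, −sin 27°), v₂ = (sin 95°·cos 31°, cos 95°·cos 31°, −sin 31°).
n = v₁ × v₂ = (0.261, -0.036, 0.438) (taken with n_z > 0).
True dip = arccos(n_z / |n|) = arccos(0.8569) = 31.0°.
Dip direction = atan2(0.261, -0.036) = 98° (azimuth of n's horizontal projection).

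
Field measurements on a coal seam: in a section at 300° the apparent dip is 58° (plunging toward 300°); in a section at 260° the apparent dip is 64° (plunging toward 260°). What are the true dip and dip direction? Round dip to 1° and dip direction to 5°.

Each apparent-dip line lies in the plane. As unit vectors (x east, y north, z up), v₁ plunges 58°→300° and v₂ plunges 64°→260°.
The plane normal is n = v₁ × v₂ ∝ (-0.303, -0.046, 0.149).
True dip = arccos(n_z / |n|) = arccos(0.4383) = 64.0°.
Dip direction = azimuth of (n_x, n_y) = atan2(-0.303, -0.046) = 261°.

true dip 64°, dip direction 260°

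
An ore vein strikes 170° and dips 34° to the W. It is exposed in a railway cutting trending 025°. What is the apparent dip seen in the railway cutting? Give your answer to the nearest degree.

Angle between strike (170°) and section (025°): β = 35°.
tan α = tan 34° × sin 35° = 0.6745 × 0.5736 = 0.3869
α = arctan(0.3869) = 21.15°

21°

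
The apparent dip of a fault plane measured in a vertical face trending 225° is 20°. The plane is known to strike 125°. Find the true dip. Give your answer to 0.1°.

20.3°

β = acute angle between strike 125° and section 225° = 80°.
tan(true dip) = tan 20° / sin 80° = 0.3696
δ = arctan(0.3696) = 20.28°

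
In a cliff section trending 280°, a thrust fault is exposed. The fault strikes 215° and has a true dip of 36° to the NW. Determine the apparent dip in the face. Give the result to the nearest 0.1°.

33.4°

The section lies 65° from the strike.
tan α = tan 36° × sin 65° = 0.7265 × 0.9063 = 0.6585
apparent dip = arctan 0.6585 = 33.36°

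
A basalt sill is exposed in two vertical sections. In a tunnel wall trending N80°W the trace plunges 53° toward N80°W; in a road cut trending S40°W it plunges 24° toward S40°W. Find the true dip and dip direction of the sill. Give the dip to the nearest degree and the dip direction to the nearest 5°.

The two traces are lines in the plane: v₁ = (sin 280°·cos 53°, cos 280°·cos 53°, −sin 53°), v₂ = (sin 220°·cos 24°, cos 220°·cos 24°, −sin 24°).
The plane normal is n = v₁ × v₂ ∝ (-0.601, 0.228, 0.476).
tan δ = √(n_x²+n_y²)/n_z = 0.643/0.476, so δ = 53.5°.
Dip direction = atan2(-0.601, 0.228) = 291° (azimuth of n's horizontal projection).

true dip 53°, dip direction 290°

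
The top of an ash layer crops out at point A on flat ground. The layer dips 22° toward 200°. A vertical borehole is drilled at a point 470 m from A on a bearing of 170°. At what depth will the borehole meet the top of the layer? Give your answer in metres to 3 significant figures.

164 m

The hole lies 30° from the dip direction, so the down-dip offset is 470 × cos 30° = 407.03 m.
Depth = down-dip offset × tan(dip) = 407.03 × tan 22° = 407.03 × 0.4040
Depth = 164.45 m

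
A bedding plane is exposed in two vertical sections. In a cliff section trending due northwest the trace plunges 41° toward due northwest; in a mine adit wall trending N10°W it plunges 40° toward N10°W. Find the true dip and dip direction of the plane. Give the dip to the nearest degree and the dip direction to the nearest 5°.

true dip 42°, dip direction 330°

Each apparent-dip line lies in the plane. As unit vectors (x east, y north, z up), v₁ plunges 41°→due northwest and v₂ plunges 40°→N10°W.
The plane normal is n = v₁ × v₂ ∝ (-0.152, 0.256, 0.332).
tan δ = √(n_x²+n_y²)/n_z = 0.297/0.332, so δ = 41.9°.
Dip direction = azimuth of (n_x, n_y) = atan2(-0.152, 0.256) = 329°.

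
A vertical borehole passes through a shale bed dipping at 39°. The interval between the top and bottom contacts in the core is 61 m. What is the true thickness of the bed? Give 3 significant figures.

47.4 m

True thickness t = h · cos(dip) = 61 × cos 39°
t = 61 × 0.7771 = 47.406 m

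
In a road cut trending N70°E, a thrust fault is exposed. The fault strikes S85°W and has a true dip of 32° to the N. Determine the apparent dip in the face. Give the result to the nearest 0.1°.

The strike is S85°W and the section trends N70°E; the acute angle between them is β = 15°.
tan(apparent dip) = tan 32° · sin 15° = 0.1617
α = arctan(0.1617) = 9.19°

9.2°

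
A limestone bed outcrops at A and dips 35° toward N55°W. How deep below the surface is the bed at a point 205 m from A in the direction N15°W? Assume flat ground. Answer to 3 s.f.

The hole lies 40° from the dip direction, so the down-dip offset is 205 × cos 40° = 157.04 m.
Depth = down-dip offset × tan(dip) = 157.04 × tan 35° = 157.04 × 0.7002
Depth = 109.96 m

110 m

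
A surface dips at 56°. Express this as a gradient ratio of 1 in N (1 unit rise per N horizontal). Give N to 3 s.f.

1 : N means tan θ = 1/N, so N = 1/tan 56° = 1/1.4826

1 in 0.675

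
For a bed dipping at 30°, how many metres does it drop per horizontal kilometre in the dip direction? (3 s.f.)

577 m

drop per km = 1000 × tan 30° = 1000 × 0.5774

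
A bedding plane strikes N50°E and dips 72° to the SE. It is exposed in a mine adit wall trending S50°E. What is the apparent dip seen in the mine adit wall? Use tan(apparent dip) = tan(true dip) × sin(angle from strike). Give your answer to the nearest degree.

The section lies 80° from the strike.
tan α = tan 72° × sin 80° = 3.0777 × 0.9848 = 3.0309
α = arctan(3.0309) = 71.74°

72°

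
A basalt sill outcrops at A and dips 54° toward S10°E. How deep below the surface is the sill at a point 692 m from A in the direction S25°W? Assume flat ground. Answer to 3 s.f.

780 m

The hole lies 35° from the dip direction, so the down-dip offset is 692 × cos 35° = 566.85 m.
Depth = down-dip offset × tan(dip) = 566.85 × tan 54° = 566.85 × 1.3764
Depth = 780.21 m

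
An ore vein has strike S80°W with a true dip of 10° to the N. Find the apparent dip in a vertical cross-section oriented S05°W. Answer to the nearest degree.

10°

The strike is S80°W and the section trends S05°W; the acute angle between them is β = 75°.
tan(apparent dip) = tan 10° · sin 75° = 0.1703
α = arctan(0.1703) = 9.67°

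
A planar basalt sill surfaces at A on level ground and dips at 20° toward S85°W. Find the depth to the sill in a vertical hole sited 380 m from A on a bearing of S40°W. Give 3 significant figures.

The hole lies 45° from the dip direction, so the down-dip offset is 380 × cos 45° = 268.70 m.
Depth = down-dip offset × tan(dip) = 268.70 × tan 20° = 268.70 × 0.3640
Depth = 97.80 m

97.8 m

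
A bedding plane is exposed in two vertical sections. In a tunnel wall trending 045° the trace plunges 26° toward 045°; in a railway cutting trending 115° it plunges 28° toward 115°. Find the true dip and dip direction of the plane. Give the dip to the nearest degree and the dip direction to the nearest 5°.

true dip 32°, dip direction 085°

Each apparent-dip line lies in the plane. As unit vectors (x east, y north, z up), v₁ plunges 26°→045° and v₂ plunges 28°→115°.
n = v₁ × v₂ = (0.462, 0.052, 0.746) (taken with n_z > 0).
Dip δ = arctan(|n_h|/n_z) = arctan(0.465/0.746) = 31.9°.
The horizontal component of n points toward azimuth atan2(n_x, n_y) = 84°, the dip direction.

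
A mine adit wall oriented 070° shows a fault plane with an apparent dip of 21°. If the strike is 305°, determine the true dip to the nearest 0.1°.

The section is 55° from the strike.
tan δ = tan α / sin β = tan 21° / sin 55° = 0.3839 / 0.8192 = 0.4686
δ = arctan(0.4686) = 25.11°

25.1°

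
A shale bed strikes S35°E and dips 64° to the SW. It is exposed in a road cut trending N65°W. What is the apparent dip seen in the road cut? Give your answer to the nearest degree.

Angle between strike (S35°E) and section (N65°W): β = 30°.
tan α = tan 64° × sin 30° = 2.0503 × 0.5000 = 1.0252
apparent dip = arctan 1.0252 = 45.71°

46°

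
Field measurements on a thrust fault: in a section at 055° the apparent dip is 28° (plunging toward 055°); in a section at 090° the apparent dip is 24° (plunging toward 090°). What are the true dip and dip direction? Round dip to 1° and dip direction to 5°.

true dip 28°, dip direction 055°

The two traces are lines in the plane: v₁ = (sin 55°·cos 28°, cos 55°·cos 28°, −sin 28°), v₂ = (sin 90°·cos 24°, cos 90°·cos 24°, −sin 24°).
The plane normal is n = v₁ × v₂ ∝ (0.206, 0.135, 0.463).
tan δ = √(n_x²+n_y²)/n_z = 0.246/0.463, so δ = 28.0°.
Dip direction = azimuth of (n_x, n_y) = atan2(0.206, 0.135) = 57°.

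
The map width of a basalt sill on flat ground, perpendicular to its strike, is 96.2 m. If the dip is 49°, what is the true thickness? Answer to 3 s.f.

True thickness t = w · sin(dip) = 96.2 × sin 49°
t = 96.2 × 0.7547 = 72.603 m

72.6 m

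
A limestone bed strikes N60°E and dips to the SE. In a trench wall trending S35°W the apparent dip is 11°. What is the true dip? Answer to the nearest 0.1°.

β = acute angle between strike N60°E and section S35°W = 25°.
tan(true dip) = tan 11° / sin 25° = 0.4599
true dip = arctan 0.4599 = 24.70°

24.7°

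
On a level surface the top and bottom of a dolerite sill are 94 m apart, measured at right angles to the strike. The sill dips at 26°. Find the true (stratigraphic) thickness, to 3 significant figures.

41.2 m

True thickness t = w · sin(dip) = 94 × sin 26°
t = 94 × 0.4384 = 41.207 m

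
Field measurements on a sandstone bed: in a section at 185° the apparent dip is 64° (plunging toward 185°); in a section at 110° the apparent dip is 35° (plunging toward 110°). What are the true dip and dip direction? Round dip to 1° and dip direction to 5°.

The two traces are lines in the plane: v₁ = (sin 185°·cos 64°, cos 185°·cos 64°, −sin 64°), v₂ = (sin 110°·cos 35°, cos 110°·cos 35°, −sin 35°).
The plane normal is n = v₁ × v₂ ∝ (-0.001, -0.714, 0.347).
True dip = arccos(n_z / |n|) = arccos(0.4371) = 64.1°.
Dip direction = atan2(-0.001, -0.714) = 180° (azimuth of n's horizontal projection).

true dip 64°, dip direction 180°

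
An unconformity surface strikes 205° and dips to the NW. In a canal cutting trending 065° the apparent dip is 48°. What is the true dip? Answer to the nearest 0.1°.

β = acute angle between strike 205° and section 065° = 40°.
tan δ = tan α / sin β = tan 48° / sin 40° = 1.1106 / 0.6428 = 1.7278
δ = arctan(1.7278) = 59.94°

59.9°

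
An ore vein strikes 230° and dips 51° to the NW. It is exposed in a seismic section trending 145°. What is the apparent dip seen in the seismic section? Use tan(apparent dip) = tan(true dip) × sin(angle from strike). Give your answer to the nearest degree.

51°

The strike is 230° and the section trends 145°; the acute angle between them is β = 85°.
tan(apparent dip) = tan 51° · sin 85° = 1.2302
apparent dip = arctan 1.2302 = 50.89°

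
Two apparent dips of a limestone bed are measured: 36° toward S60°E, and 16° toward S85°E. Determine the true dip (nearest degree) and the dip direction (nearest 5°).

true dip 49°, dip direction 170°

Represent each trace as a vector plunging at its apparent dip toward its trend (east-north-up frame): v₁ = (0.701, -0.405, -0.588), v₂ = (0.958, -0.084, -0.276).
n = v₁ × v₂ = (0.062, -0.370, 0.329) (taken with n_z > 0).
tan δ = √(n_x²+n_y²)/n_z = 0.375/0.329, so δ = 48.8°.
The horizontal component of n points toward azimuth atan2(n_x, n_y) = 170°, the dip direction.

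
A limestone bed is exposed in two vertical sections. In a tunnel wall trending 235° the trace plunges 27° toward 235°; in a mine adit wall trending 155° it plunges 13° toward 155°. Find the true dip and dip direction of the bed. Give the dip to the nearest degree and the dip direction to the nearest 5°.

true dip 28°, dip direction 220°

The two traces are lines in the plane: v₁ = (sin 235°·cos 27°, cos 235°·cos 27°, −sin 27°), v₂ = (sin 155°·cos 13°, cos 155°·cos 13°, −sin 13°).
n = v₁ × v₂ = (-0.286, -0.351, 0.855) (taken with n_z > 0).
True dip = arccos(n_z / |n|) = arccos(0.8837) = 27.9°.
The horizontal component of n points toward azimuth atan2(n_x, n_y) = 219°, the dip direction.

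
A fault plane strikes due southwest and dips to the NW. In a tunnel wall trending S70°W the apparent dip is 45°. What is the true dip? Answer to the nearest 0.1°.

67.1°

β = acute angle between strike due southwest and section S70°W = 25°.
tan δ = tan α / sin β = tan 45° / sin 25° = 1.0000 / 0.4226 = 2.3662
true dip = arctan 2.3662 = 67.09°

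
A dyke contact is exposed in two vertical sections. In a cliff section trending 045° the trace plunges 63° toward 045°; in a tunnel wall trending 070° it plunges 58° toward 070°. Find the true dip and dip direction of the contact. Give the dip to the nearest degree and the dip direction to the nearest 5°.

true dip 64°, dip direction 035°

Represent each trace as a vector plunging at its apparent dip toward its trend (east-north-up frame): v₁ = (0.321, 0.321, -0.891), v₂ = (0.498, 0.181, -0.848).
Cross product v₁ × v₂ gives the pole to the plane: n ∝ (0.111, 0.171, 0.102).
Dip δ = arctan(|n_h|/n_z) = arctan(0.204/0.102) = 63.5°.
Dip direction = atan2(0.111, 0.171) = 33° (azimuth of n's horizontal projection).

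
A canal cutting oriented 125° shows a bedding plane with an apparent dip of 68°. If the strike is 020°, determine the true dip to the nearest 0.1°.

68.7°

The section is 75° from the strike.
tan(true dip) = tan 68° / sin 75° = 2.5624
true dip = arctan 2.5624 = 68.68°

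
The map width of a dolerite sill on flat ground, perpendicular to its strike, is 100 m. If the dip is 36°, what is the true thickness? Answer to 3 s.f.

58.8 m

True thickness t = w · sin(dip) = 100 × sin 36°
t = 100 × 0.5878 = 58.779 m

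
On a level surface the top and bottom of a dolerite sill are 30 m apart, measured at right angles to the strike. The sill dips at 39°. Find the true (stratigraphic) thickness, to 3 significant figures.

True thickness t = w · sin(dip) = 30 × sin 39°
t = 30 × 0.6293 = 18.880 m

18.9 m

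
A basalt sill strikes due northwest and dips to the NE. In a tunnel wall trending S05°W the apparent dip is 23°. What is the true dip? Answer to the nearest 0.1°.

29.0°

β = acute angle between strike due northwest and section S05°W = 50°.
tan(true dip) = tan 23° / sin 50° = 0.5541
δ = arctan(0.5541) = 28.99°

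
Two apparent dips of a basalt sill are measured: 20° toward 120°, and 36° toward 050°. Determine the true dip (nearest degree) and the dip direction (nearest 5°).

true dip 36°, dip direction 060°

The two traces are lines in the plane: v₁ = (sin 120°·cos 20°, cos 120°·cos 20°, −sin 20°), v₂ = (sin 50°·cos 36°, cos 50°·cos 36°, −sin 36°).
The plane normal is n = v₁ × v₂ ∝ (0.454, 0.266, 0.714).
True dip = arccos(n_z / |n|) = arccos(0.8050) = 36.4°.
Dip direction = atan2(0.454, 0.266) = 60° (azimuth of n's horizontal projection).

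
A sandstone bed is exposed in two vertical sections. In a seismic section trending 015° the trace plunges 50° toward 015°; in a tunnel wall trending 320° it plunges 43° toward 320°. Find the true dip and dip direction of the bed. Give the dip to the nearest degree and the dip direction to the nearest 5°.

Represent each trace as a vector plunging at its apparent dip toward its trend (east-north-up frame): v₁ = (0.166, 0.621, -0.766), v₂ = (-0.470, 0.560, -0.682).
Cross product v₁ × v₂ gives the pole to the plane: n ∝ (0.006, 0.474, 0.385).
Dip δ = arctan(|n_h|/n_z) = arctan(0.474/0.385) = 50.9°.
The horizontal component of n points toward azimuth atan2(n_x, n_y) = 1°, the dip direction.

true dip 51°, dip direction 000°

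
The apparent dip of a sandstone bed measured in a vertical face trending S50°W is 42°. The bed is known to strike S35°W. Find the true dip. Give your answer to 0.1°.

The section is 15° from the strike.
tan δ = tan α / sin β = tan 42° / sin 15° = 0.9004 / 0.2588 = 3.4789
true dip = arctan 3.4789 = 73.96°

74.0°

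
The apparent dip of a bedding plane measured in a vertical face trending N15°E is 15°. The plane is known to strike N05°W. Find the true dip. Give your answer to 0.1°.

38.1°

The section is 20° from the strike.
tan δ = tan α / sin β = tan 15° / sin 20° = 0.2679 / 0.3420 = 0.7834
δ = arctan(0.7834) = 38.08°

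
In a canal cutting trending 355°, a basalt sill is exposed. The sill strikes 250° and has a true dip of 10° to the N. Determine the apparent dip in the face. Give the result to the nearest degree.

Angle between strike (250°) and section (355°): β = 75°.
tan(apparent dip) = tan 10° · sin 75° = 0.1703
α = arctan(0.1703) = 9.67°

10°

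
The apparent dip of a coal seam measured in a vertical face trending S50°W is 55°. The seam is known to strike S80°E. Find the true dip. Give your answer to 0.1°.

61.8°

β = acute angle between strike S80°E and section S50°W = 50°.
tan δ = tan α / sin β = tan 55° / sin 50° = 1.4281 / 0.7660 = 1.8643
δ = arctan(1.8643) = 61.79°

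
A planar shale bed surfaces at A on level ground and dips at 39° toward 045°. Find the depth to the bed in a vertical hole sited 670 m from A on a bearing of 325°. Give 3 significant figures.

The hole lies 80° from the dip direction, so the down-dip offset is 670 × cos 80° = 116.34 m.
Depth = down-dip offset × tan(dip) = 116.34 × tan 39° = 116.34 × 0.8098
Depth = 94.21 m

94.2 m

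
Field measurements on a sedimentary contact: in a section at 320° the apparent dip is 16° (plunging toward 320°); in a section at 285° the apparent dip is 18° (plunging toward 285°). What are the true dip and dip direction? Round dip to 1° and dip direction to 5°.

true dip 18°, dip direction 290°

Represent each trace as a vector plunging at its apparent dip toward its trend (east-north-up frame): v₁ = (-0.618, 0.736, -0.276), v₂ = (-0.919, 0.246, -0.309).
The plane normal is n = v₁ × v₂ ∝ (-0.160, 0.062, 0.524).
True dip = arccos(n_z / |n|) = arccos(0.9505) = 18.1°.
Dip direction = azimuth of (n_x, n_y) = atan2(-0.160, 0.062) = 291°.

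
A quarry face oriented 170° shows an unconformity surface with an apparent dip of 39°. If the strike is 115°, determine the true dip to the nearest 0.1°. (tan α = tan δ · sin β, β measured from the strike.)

44.7°

The section is 55° from the strike.
tan δ = tan α / sin β = tan 39° / sin 55° = 0.8098 / 0.8192 = 0.9886
δ = arctan(0.9886) = 44.67°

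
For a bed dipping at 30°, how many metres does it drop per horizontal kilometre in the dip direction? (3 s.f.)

drop per km = 1000 × tan 30° = 1000 × 0.5774

577 m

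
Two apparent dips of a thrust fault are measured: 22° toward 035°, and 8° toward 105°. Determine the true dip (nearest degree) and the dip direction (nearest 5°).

Represent each trace as a vector plunging at its apparent dip toward its trend (east-north-up frame): v₁ = (0.532, 0.760, -0.375), v₂ = (0.957, -0.256, -0.139).
Cross product v₁ × v₂ gives the pole to the plane: n ∝ (0.202, 0.284, 0.863).
tan δ = √(n_x²+n_y²)/n_z = 0.349/0.863, so δ = 22.0°.
Dip direction = azimuth of (n_x, n_y) = atan2(0.202, 0.284) = 35°.

true dip 22°, dip direction 035°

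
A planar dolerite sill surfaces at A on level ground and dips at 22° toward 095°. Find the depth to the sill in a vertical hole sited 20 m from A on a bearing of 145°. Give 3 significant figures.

5.19 m

The hole lies 50° from the dip direction, so the down-dip offset is 20 × cos 50° = 12.86 m.
Depth = down-dip offset × tan(dip) = 12.86 × tan 22° = 12.86 × 0.4040
Depth = 5.19 m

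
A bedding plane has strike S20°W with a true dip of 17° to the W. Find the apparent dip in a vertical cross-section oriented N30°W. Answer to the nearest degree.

13°

The strike is S20°W and the section trends N30°W; the acute angle between them is β = 50°.
tan(apparent dip) = tan 17° · sin 50° = 0.2342
α = arctan(0.2342) = 13.18°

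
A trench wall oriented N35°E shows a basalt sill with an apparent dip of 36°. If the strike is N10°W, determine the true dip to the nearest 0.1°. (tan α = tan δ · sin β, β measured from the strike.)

β = acute angle between strike N10°W and section N35°E = 45°.
tan(true dip) = tan 36° / sin 45° = 1.0275
δ = arctan(1.0275) = 45.78°

45.8°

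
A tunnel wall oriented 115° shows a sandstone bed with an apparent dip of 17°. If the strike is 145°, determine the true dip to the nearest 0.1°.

The section is 30° from the strike.
tan(true dip) = tan 17° / sin 30° = 0.6115
δ = arctan(0.6115) = 31.44°

31.4°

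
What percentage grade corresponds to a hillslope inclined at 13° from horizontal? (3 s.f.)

23.1%

grade % = 100 × tan 13° = 100 × 0.2309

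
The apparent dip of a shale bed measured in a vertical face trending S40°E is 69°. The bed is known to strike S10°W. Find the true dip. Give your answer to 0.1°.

73.6°

The section is 50° from the strike.
tan δ = tan α / sin β = tan 69° / sin 50° = 2.6051 / 0.7660 = 3.4007
true dip = arctan 3.4007 = 73.61°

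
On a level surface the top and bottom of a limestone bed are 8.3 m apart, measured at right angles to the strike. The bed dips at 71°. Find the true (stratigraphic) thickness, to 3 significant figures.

7.85 m

True thickness t = w · sin(dip) = 8.3 × sin 71°
t = 8.3 × 0.9455 = 7.848 m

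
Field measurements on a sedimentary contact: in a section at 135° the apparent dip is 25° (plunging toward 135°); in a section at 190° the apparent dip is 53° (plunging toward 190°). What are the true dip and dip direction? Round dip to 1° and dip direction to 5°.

true dip 54°, dip direction 205°

Each apparent-dip line lies in the plane. As unit vectors (x east, y north, z up), v₁ plunges 25°→135° and v₂ plunges 53°→190°.
n = v₁ × v₂ = (-0.261, -0.556, 0.447) (taken with n_z > 0).
tan δ = √(n_x²+n_y²)/n_z = 0.614/0.447, so δ = 54.0°.
Dip direction = azimuth of (n_x, n_y) = atan2(-0.261, -0.556) = 205°.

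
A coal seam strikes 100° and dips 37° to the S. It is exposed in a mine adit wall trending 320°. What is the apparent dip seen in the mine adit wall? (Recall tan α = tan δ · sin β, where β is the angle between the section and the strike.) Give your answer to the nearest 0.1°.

The section lies 40° from the strike.
tan α = tan 37° × sin 40° = 0.7536 × 0.6428 = 0.4844
apparent dip = arctan 0.4844 = 25.84°

25.8°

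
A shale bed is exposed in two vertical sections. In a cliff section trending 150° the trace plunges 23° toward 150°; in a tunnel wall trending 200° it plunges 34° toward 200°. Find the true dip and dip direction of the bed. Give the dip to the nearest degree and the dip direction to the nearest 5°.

Represent each trace as a vector plunging at its apparent dip toward its trend (east-north-up frame): v₁ = (0.460, -0.797, -0.391), v₂ = (-0.284, -0.779, -0.559).
n = v₁ × v₂ = (-0.141, -0.368, 0.585) (taken with n_z > 0).
Dip δ = arctan(|n_h|/n_z) = arctan(0.394/0.585) = 34.0°.
The horizontal component of n points toward azimuth atan2(n_x, n_y) = 201°, the dip direction.

true dip 34°, dip direction 200°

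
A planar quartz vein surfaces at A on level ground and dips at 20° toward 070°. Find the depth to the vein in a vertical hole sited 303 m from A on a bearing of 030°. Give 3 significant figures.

84.5 m

The hole lies 40° from the dip direction, so the down-dip offset is 303 × cos 40° = 232.11 m.
Depth = down-dip offset × tan(dip) = 232.11 × tan 20° = 232.11 × 0.3640
Depth = 84.48 m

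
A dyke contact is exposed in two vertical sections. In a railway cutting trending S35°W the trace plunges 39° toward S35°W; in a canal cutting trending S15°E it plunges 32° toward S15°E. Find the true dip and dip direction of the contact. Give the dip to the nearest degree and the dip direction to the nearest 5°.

true dip 39°, dip direction 205°

Each apparent-dip line lies in the plane. As unit vectors (x east, y north, z up), v₁ plunges 39°→S35°W and v₂ plunges 32°→S15°E.
Cross product v₁ × v₂ gives the pole to the plane: n ∝ (-0.178, -0.374, 0.505).
tan δ = √(n_x²+n_y²)/n_z = 0.415/0.505, so δ = 39.4°.
Dip direction = atan2(-0.178, -0.374) = 205° (azimuth of n's horizontal projection).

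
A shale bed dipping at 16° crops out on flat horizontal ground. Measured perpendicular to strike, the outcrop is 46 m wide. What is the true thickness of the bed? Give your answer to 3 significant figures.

True thickness t = w · sin(dip) = 46 × sin 16°
t = 46 × 0.2756 = 12.679 m

12.7 m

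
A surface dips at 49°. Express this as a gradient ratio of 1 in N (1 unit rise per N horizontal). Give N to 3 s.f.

1 : N means tan θ = 1/N, so N = 1/tan 49° = 1/1.1504

1 in 0.869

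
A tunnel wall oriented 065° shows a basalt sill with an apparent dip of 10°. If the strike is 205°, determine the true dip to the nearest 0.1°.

The section is 40° from the strike.
tan δ = tan α / sin β = tan 10° / sin 40° = 0.1763 / 0.6428 = 0.2743
δ = arctan(0.2743) = 15.34°

15.3°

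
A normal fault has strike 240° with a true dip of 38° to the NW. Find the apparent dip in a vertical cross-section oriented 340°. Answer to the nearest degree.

Angle between strike (240°) and section (340°): β = 80°.
tan(apparent dip) = tan 38° · sin 80° = 0.7694
α = arctan(0.7694) = 37.58°

38°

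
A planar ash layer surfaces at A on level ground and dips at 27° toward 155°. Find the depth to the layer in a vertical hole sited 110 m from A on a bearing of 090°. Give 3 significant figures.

The hole lies 65° from the dip direction, so the down-dip offset is 110 × cos 65° = 46.49 m.
Depth = down-dip offset × tan(dip) = 46.49 × tan 27° = 46.49 × 0.5095
Depth = 23.69 m

23.7 m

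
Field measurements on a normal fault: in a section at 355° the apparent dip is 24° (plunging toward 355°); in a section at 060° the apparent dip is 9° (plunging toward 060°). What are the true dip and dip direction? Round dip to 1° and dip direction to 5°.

true dip 24°, dip direction 350°

Represent each trace as a vector plunging at its apparent dip toward its trend (east-north-up frame): v₁ = (-0.080, 0.910, -0.407), v₂ = (0.855, 0.494, -0.156).
Cross product v₁ × v₂ gives the pole to the plane: n ∝ (-0.058, 0.360, 0.818).
Dip δ = arctan(|n_h|/n_z) = arctan(0.365/0.818) = 24.1°.
The horizontal component of n points toward azimuth atan2(n_x, n_y) = 351°, the dip direction.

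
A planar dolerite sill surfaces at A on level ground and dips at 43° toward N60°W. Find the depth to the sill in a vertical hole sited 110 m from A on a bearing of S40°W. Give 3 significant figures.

17.8 m

The hole lies 80° from the dip direction, so the down-dip offset is 110 × cos 80° = 19.10 m.
Depth = down-dip offset × tan(dip) = 19.10 × tan 43° = 19.10 × 0.9325
Depth = 17.81 m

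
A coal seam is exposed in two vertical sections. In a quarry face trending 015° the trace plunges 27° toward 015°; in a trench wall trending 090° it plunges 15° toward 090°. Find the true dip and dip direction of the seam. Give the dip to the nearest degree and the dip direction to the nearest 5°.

Each apparent-dip line lies in the plane. As unit vectors (x east, y north, z up), v₁ plunges 27°→015° and v₂ plunges 15°→090°.
The plane normal is n = v₁ × v₂ ∝ (0.223, 0.379, 0.831).
Dip δ = arctan(|n_h|/n_z) = arctan(0.439/0.831) = 27.9°.
Dip direction = azimuth of (n_x, n_y) = atan2(0.223, 0.379) = 30°.

true dip 28°, dip direction 030°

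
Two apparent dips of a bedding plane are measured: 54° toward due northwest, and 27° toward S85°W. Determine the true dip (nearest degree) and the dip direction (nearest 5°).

true dip 56°, dip direction 335°

Represent each trace as a vector plunging at its apparent dip toward its trend (east-north-up frame): v₁ = (-0.416, 0.416, -0.809), v₂ = (-0.888, -0.078, -0.454).
n = v₁ × v₂ = (-0.252, 0.529, 0.401) (taken with n_z > 0).
tan δ = √(n_x²+n_y²)/n_z = 0.586/0.401, so δ = 55.6°.
The horizontal component of n points toward azimuth atan2(n_x, n_y) = 335°, the dip direction.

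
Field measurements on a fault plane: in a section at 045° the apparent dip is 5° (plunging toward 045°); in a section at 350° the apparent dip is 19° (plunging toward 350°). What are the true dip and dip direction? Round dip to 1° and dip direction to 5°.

The two traces are lines in the plane: v₁ = (sin 45°·cos 5°, cos 45°·cos 5°, −sin 5°), v₂ = (sin 350°·cos 19°, cos 350°·cos 19°, −sin 19°).
n = v₁ × v₂ = (-0.148, 0.244, 0.772) (taken with n_z > 0).
True dip = arccos(n_z / |n|) = arccos(0.9380) = 20.3°.
Dip direction = atan2(-0.148, 0.244) = 329° (azimuth of n's horizontal projection).

true dip 20°, dip direction 330°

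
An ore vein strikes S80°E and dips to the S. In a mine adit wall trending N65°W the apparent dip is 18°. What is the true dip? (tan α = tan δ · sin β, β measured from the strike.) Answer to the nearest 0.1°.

The section is 15° from the strike.
tan(true dip) = tan 18° / sin 15° = 1.2554
true dip = arctan 1.2554 = 51.46°

51.5°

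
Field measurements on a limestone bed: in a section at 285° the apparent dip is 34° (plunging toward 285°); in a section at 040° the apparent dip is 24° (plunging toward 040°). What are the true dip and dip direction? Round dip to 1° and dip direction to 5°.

Represent each trace as a vector plunging at its apparent dip toward its trend (east-north-up frame): v₁ = (-0.801, 0.215, -0.559), v₂ = (0.587, 0.700, -0.407).
Cross product v₁ × v₂ gives the pole to the plane: n ∝ (-0.304, 0.654, 0.686).
Dip δ = arctan(|n_h|/n_z) = arctan(0.721/0.686) = 46.4°.
Dip direction = azimuth of (n_x, n_y) = atan2(-0.304, 0.654) = 335°.

true dip 46°, dip direction 335°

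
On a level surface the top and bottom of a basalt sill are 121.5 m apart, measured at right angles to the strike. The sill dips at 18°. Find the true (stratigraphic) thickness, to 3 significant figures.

True thickness t = w · sin(dip) = 121.5 × sin 18°
t = 121.5 × 0.3090 = 37.546 m

37.5 m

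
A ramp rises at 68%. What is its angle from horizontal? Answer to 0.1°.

34.2°

tan θ = 68/100 = 0.6800
θ = arctan(0.6800) = 34.22°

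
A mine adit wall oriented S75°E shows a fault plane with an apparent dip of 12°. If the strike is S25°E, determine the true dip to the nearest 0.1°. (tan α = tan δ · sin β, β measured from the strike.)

β = acute angle between strike S25°E and section S75°E = 50°.
tan(true dip) = tan 12° / sin 50° = 0.2775
δ = arctan(0.2775) = 15.51°

15.5°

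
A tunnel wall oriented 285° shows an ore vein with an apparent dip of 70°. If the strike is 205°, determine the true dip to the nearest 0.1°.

70.3°

β = acute angle between strike 205° and section 285° = 80°.
tan δ = tan α / sin β = tan 70° / sin 80° = 2.7475 / 0.9848 = 2.7899
true dip = arctan 2.7899 = 70.28°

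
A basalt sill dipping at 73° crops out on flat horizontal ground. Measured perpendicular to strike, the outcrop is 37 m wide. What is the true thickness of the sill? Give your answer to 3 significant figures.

True thickness t = w · sin(dip) = 37 × sin 73°
t = 37 × 0.9563 = 35.383 m

35.4 m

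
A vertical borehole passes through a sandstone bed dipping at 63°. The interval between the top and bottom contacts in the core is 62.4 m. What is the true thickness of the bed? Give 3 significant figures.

28.3 m

True thickness t = h · cos(dip) = 62.4 × cos 63°
t = 62.4 × 0.4540 = 28.329 m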